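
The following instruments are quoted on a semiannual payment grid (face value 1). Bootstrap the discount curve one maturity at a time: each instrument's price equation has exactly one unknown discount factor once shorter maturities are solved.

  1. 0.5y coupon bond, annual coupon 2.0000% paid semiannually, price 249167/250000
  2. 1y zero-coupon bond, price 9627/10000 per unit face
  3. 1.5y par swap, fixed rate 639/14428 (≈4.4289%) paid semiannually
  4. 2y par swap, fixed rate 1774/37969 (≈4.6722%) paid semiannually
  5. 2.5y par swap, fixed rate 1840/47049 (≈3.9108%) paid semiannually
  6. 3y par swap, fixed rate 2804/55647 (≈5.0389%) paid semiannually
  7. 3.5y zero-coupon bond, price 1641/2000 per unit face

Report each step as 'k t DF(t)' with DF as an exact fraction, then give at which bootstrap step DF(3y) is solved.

step 1 [0.5y] bond c/2=1/100: DF=(249167/250000 − 1/100·(0))/(1+1/100) = 2467/2500 ≈ 0.986800
step 2 [1y] zero: DF = P = 9627/10000 ≈ 0.962700
step 3 [1.5y] swap r/2=639/28856: DF=(1 − 639/28856·(0.986800+0.962700))/(1+639/28856) = 9361/10000 ≈ 0.936100
step 4 [2y] swap r/2=887/37969: DF=(1 − 887/37969·(0.986800+0.962700+0.936100))/(1+887/37969) = 9113/10000 ≈ 0.911300
step 5 [2.5y] swap r/2=920/47049: DF=(1 − 920/47049·(0.986800+0.962700+0.936100+0.911300))/(1+920/47049) = 227/250 ≈ 0.908000
step 6 [3y] swap r/2=1402/55647: DF=(1 − 1402/55647·(0.986800+0.962700+0.936100+0.911300+0.908000))/(1+1402/55647) = 4299/5000 ≈ 0.859800
step 7 [3.5y] zero: DF = P = 1641/2000 ≈ 0.820500

1 1/2 2467/2500
2 1 9627/10000
3 3/2 9361/10000
4 2 9113/10000
5 5/2 227/250
6 3 4299/5000
7 7/2 1641/2000
DF(3y) is solved at step 6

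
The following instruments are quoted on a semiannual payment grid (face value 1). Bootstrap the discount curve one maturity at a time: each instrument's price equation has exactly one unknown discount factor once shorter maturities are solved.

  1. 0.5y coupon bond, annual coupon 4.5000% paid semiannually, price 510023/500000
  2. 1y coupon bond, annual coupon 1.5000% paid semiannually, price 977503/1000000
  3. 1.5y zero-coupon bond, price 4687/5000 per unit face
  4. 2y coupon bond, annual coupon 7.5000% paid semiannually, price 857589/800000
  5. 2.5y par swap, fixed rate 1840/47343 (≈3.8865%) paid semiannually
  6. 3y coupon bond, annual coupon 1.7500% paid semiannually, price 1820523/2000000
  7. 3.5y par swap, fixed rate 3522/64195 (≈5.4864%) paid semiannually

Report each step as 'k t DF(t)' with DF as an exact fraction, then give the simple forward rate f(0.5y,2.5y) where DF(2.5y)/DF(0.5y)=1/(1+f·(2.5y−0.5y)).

step 1 [0.5y] bond c/2=9/400: DF=(510023/500000 − 9/400·(0))/(1+9/400) = 1247/1250 ≈ 0.997600
step 2 [1y] bond c/2=3/400: DF=(977503/1000000 − 3/400·(0.997600))/(1+3/400) = 2407/2500 ≈ 0.962800
step 3 [1.5y] zero: DF = P = 4687/5000 ≈ 0.937400
step 4 [2y] bond c/2=3/80: DF=(857589/800000 − 3/80·(0.997600+0.962800+0.937400))/(1+3/80) = 1857/2000 ≈ 0.928500
step 5 [2.5y] swap r/2=920/47343: DF=(1 − 920/47343·(0.997600+0.962800+0.937400+0.928500))/(1+920/47343) = 227/250 ≈ 0.908000
step 6 [3y] bond c/2=7/800: DF=(1820523/2000000 − 7/800·(0.997600+0.962800+0.937400+0.928500+0.908000))/(1+7/800) = 8613/10000 ≈ 0.861300
step 7 [3.5y] swap r/2=1761/64195: DF=(1 − 1761/64195·(0.997600+0.962800+0.937400+0.928500+0.908000+0.861300))/(1+1761/64195) = 8239/10000 ≈ 0.823900

1 1/2 1247/1250
2 1 2407/2500
3 3/2 4687/5000
4 2 1857/2000
5 5/2 227/250
6 3 8613/10000
7 7/2 8239/10000
f(0.5y,2.5y) = ((1247/1250)/(227/250) − 1)/(2) = 56/1135 ≈ 4.9339%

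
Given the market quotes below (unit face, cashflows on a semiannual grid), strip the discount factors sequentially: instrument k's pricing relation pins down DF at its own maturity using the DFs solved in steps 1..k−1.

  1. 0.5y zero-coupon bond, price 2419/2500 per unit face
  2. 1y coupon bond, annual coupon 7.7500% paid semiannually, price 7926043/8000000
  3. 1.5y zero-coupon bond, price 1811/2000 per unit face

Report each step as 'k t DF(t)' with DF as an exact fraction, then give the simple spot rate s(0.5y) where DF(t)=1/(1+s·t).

step 1 [0.5y] zero: DF = P = 2419/2500 ≈ 0.967600
step 2 [1y] bond c/2=31/800: DF=(7926043/8000000 − 31/800·(0.967600))/(1+31/800) = 9177/10000 ≈ 0.917700
step 3 [1.5y] zero: DF = P = 1811/2000 ≈ 0.905500

1 1/2 2419/2500
2 1 9177/10000
3 3/2 1811/2000
s(0.5y) = (1/(2419/2500) − 1)/(1/2) = 162/2419 ≈ 6.6970%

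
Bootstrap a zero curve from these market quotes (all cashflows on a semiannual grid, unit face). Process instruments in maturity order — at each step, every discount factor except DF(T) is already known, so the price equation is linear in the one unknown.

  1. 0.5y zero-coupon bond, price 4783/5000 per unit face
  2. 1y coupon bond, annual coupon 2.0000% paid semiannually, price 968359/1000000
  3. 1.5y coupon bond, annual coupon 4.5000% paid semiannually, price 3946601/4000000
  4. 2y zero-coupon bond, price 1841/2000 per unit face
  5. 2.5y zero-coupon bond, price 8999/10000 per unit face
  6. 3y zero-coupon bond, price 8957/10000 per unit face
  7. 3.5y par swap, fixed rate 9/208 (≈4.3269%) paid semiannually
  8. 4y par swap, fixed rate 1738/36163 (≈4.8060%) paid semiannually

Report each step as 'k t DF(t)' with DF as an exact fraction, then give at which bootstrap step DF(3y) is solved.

1 1/2 4783/5000
2 1 9493/10000
3 3/2 923/1000
4 2 1841/2000
5 5/2 8999/10000
6 3 8957/10000
7 7/2 4307/5000
8 4 4131/5000
DF(3y) is solved at step 6

step 1 [0.5y] zero: DF = P = 4783/5000 ≈ 0.956600
step 2 [1y] bond c/2=1/100: DF=(968359/1000000 − 1/100·(0.956600))/(1+1/100) = 9493/10000 ≈ 0.949300
step 3 [1.5y] bond c/2=9/400: DF=(3946601/4000000 − 9/400·(0.956600+0.949300))/(1+9/400) = 923/1000 ≈ 0.923000
step 4 [2y] zero: DF = P = 1841/2000 ≈ 0.920500
step 5 [2.5y] zero: DF = P = 8999/10000 ≈ 0.899900
step 6 [3y] zero: DF = P = 8957/10000 ≈ 0.895700
step 7 [3.5y] swap r/2=9/416: DF=(1 − 9/416·(0.956600+0.949300+0.923000+0.920500+0.899900+0.895700))/(1+9/416) = 4307/5000 ≈ 0.861400
step 8 [4y] swap r/2=869/36163: DF=(1 − 869/36163·(0.956600+0.949300+0.923000+0.920500+0.899900+0.895700+0.861400))/(1+869/36163) = 4131/5000 ≈ 0.826200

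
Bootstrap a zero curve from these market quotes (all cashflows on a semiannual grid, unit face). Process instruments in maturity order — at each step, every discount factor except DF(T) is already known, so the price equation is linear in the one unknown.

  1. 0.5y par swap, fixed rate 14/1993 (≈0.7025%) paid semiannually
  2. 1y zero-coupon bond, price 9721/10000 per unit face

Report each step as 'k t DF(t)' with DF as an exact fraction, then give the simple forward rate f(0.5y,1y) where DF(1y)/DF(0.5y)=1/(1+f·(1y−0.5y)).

step 1 [0.5y] swap r/2=7/1993: DF=(1 − 7/1993·(0))/(1+7/1993) = 1993/2000 ≈ 0.996500
step 2 [1y] zero: DF = P = 9721/10000 ≈ 0.972100

1 1/2 1993/2000
2 1 9721/10000
f(0.5y,1y) = ((1993/2000)/(9721/10000) − 1)/(1/2) = 488/9721 ≈ 5.0201%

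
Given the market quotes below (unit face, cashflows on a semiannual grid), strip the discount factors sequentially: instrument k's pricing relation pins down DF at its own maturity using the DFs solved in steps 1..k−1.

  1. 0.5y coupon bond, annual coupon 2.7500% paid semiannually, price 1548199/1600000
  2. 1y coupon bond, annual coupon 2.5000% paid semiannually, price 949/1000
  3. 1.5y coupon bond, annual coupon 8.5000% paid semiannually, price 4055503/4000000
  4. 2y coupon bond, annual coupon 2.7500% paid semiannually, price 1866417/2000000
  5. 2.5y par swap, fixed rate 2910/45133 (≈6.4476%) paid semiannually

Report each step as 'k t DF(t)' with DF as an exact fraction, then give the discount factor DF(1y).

step 1 [0.5y] bond c/2=11/800: DF=(1548199/1600000 − 11/800·(0))/(1+11/800) = 1909/2000 ≈ 0.954500
step 2 [1y] bond c/2=1/80: DF=(949/1000 − 1/80·(0.954500))/(1+1/80) = 1851/2000 ≈ 0.925500
step 3 [1.5y] bond c/2=17/400: DF=(4055503/4000000 − 17/400·(0.954500+0.925500))/(1+17/400) = 8959/10000 ≈ 0.895900
step 4 [2y] bond c/2=11/800: DF=(1866417/2000000 − 11/800·(0.954500+0.925500+0.895900))/(1+11/800) = 8829/10000 ≈ 0.882900
step 5 [2.5y] swap r/2=1455/45133: DF=(1 − 1455/45133·(0.954500+0.925500+0.895900+0.882900))/(1+1455/45133) = 1709/2000 ≈ 0.854500

1 1/2 1909/2000
2 1 1851/2000
3 3/2 8959/10000
4 2 8829/10000
5 5/2 1709/2000
DF(1y) = 1851/2000 ≈ 0.925500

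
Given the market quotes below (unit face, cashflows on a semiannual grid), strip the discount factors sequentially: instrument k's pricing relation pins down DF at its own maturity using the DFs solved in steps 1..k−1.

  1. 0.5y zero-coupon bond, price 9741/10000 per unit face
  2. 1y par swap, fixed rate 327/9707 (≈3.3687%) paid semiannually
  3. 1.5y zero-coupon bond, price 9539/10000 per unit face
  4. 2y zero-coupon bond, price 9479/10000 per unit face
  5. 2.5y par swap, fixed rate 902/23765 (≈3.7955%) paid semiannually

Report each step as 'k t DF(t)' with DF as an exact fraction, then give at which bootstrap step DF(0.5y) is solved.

step 1 [0.5y] zero: DF = P = 9741/10000 ≈ 0.974100
step 2 [1y] swap r/2=327/19414: DF=(1 − 327/19414·(0.974100))/(1+327/19414) = 9673/10000 ≈ 0.967300
step 3 [1.5y] zero: DF = P = 9539/10000 ≈ 0.953900
step 4 [2y] zero: DF = P = 9479/10000 ≈ 0.947900
step 5 [2.5y] swap r/2=451/23765: DF=(1 − 451/23765·(0.974100+0.967300+0.953900+0.947900))/(1+451/23765) = 4549/5000 ≈ 0.909800

1 1/2 9741/10000
2 1 9673/10000
3 3/2 9539/10000
4 2 9479/10000
5 5/2 4549/5000
DF(0.5y) is solved at step 1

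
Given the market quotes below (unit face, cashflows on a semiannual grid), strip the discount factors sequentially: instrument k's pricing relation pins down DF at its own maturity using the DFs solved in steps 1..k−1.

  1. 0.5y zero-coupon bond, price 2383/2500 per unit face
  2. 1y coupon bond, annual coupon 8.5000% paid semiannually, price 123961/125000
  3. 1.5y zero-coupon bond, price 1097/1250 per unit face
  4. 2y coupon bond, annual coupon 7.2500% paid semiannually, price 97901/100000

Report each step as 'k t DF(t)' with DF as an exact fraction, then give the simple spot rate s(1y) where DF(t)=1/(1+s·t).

1 1/2 2383/2500
2 1 2281/2500
3 3/2 1097/1250
4 2 1061/1250
s(1y) = (1/(2281/2500) − 1)/(1) = 219/2281 ≈ 9.6011%

step 1 [0.5y] zero: DF = P = 2383/2500 ≈ 0.953200
step 2 [1y] bond c/2=17/400: DF=(123961/125000 − 17/400·(0.953200))/(1+17/400) = 2281/2500 ≈ 0.912400
step 3 [1.5y] zero: DF = P = 1097/1250 ≈ 0.877600
step 4 [2y] bond c/2=29/800: DF=(97901/100000 − 29/800·(0.953200+0.912400+0.877600))/(1+29/800) = 1061/1250 ≈ 0.848800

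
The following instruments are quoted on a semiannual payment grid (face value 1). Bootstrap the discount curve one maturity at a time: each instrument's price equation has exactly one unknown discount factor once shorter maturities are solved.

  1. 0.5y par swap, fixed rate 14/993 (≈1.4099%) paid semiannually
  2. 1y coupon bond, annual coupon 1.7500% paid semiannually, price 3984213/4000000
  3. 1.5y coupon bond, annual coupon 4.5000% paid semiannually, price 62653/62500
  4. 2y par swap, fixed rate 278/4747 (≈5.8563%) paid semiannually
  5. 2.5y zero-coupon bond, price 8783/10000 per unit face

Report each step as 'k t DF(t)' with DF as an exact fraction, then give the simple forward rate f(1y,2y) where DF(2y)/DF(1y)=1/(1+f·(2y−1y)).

1 1/2 993/1000
2 1 2447/2500
3 3/2 937/1000
4 2 1111/1250
5 5/2 8783/10000
f(1y,2y) = ((2447/2500)/(1111/1250) − 1)/(1) = 225/2222 ≈ 10.1260%

step 1 [0.5y] swap r/2=7/993: DF=(1 − 7/993·(0))/(1+7/993) = 993/1000 ≈ 0.993000
step 2 [1y] bond c/2=7/800: DF=(3984213/4000000 − 7/800·(0.993000))/(1+7/800) = 2447/2500 ≈ 0.978800
step 3 [1.5y] bond c/2=9/400: DF=(62653/62500 − 9/400·(0.993000+0.978800))/(1+9/400) = 937/1000 ≈ 0.937000
step 4 [2y] swap r/2=139/4747: DF=(1 − 139/4747·(0.993000+0.978800+0.937000))/(1+139/4747) = 1111/1250 ≈ 0.888800
step 5 [2.5y] zero: DF = P = 8783/10000 ≈ 0.878300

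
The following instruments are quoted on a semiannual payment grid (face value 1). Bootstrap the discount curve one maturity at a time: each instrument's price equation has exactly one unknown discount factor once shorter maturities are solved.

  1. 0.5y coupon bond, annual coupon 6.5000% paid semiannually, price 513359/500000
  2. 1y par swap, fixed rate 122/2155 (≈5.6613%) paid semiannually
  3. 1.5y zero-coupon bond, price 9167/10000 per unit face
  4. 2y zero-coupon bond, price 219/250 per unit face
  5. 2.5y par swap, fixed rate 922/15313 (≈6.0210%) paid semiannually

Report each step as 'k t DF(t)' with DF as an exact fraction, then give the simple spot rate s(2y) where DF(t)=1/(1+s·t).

1 1/2 1243/1250
2 1 9451/10000
3 3/2 9167/10000
4 2 219/250
5 5/2 8617/10000
s(2y) = (1/(219/250) − 1)/(2) = 31/438 ≈ 7.0776%

step 1 [0.5y] bond c/2=13/400: DF=(513359/500000 − 13/400·(0))/(1+13/400) = 1243/1250 ≈ 0.994400
step 2 [1y] swap r/2=61/2155: DF=(1 − 61/2155·(0.994400))/(1+61/2155) = 9451/10000 ≈ 0.945100
step 3 [1.5y] zero: DF = P = 9167/10000 ≈ 0.916700
step 4 [2y] zero: DF = P = 219/250 ≈ 0.876000
step 5 [2.5y] swap r/2=461/15313: DF=(1 − 461/15313·(0.994400+0.945100+0.916700+0.876000))/(1+461/15313) = 8617/10000 ≈ 0.861700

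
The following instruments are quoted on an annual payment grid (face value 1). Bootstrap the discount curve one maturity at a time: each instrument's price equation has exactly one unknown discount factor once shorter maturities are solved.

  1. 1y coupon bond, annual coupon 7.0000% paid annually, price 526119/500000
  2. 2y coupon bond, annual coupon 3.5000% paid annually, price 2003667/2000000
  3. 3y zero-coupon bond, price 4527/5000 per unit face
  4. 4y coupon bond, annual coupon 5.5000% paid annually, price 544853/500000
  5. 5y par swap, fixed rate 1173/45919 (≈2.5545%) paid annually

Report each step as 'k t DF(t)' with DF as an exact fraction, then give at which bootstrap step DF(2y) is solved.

step 1 [1y] bond c/1=7/100: DF=(526119/500000 − 7/100·(0))/(1+7/100) = 4917/5000 ≈ 0.983400
step 2 [2y] bond c/1=7/200: DF=(2003667/2000000 − 7/200·(0.983400))/(1+7/200) = 9347/10000 ≈ 0.934700
step 3 [3y] zero: DF = P = 4527/5000 ≈ 0.905400
step 4 [4y] bond c/1=11/200: DF=(544853/500000 − 11/200·(0.983400+0.934700+0.905400))/(1+11/200) = 8857/10000 ≈ 0.885700
step 5 [5y] swap r/1=1173/45919: DF=(1 − 1173/45919·(0.983400+0.934700+0.905400+0.885700))/(1+1173/45919) = 8827/10000 ≈ 0.882700

1 1 4917/5000
2 2 9347/10000
3 3 4527/5000
4 4 8857/10000
5 5 8827/10000
DF(2y) is solved at step 2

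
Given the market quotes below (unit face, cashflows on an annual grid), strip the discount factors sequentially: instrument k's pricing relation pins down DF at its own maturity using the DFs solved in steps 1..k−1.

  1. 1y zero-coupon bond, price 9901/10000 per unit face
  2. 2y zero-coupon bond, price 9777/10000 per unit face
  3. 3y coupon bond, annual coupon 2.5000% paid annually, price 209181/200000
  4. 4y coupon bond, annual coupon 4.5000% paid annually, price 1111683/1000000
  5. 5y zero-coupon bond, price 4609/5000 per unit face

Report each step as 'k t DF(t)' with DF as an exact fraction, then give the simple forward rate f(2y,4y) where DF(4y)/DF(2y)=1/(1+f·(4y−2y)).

1 1 9901/10000
2 2 9777/10000
3 3 2431/2500
4 4 2343/2500
5 5 4609/5000
f(2y,4y) = ((9777/10000)/(2343/2500) − 1)/(2) = 135/6248 ≈ 2.1607%

step 1 [1y] zero: DF = P = 9901/10000 ≈ 0.990100
step 2 [2y] zero: DF = P = 9777/10000 ≈ 0.977700
step 3 [3y] bond c/1=1/40: DF=(209181/200000 − 1/40·(0.990100+0.977700))/(1+1/40) = 2431/2500 ≈ 0.972400
step 4 [4y] bond c/1=9/200: DF=(1111683/1000000 − 9/200·(0.990100+0.977700+0.972400))/(1+9/200) = 2343/2500 ≈ 0.937200
step 5 [5y] zero: DF = P = 4609/5000 ≈ 0.921800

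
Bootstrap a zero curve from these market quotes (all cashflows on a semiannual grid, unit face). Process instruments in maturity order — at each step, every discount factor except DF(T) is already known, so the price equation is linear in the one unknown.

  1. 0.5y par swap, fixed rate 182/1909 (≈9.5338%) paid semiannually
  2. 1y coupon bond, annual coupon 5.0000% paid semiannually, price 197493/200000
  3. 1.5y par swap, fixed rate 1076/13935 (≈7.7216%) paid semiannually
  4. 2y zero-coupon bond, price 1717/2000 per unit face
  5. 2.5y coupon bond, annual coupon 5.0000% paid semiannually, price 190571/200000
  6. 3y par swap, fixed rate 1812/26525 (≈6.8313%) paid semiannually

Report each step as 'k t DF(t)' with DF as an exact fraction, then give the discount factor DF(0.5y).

1 1/2 1909/2000
2 1 9401/10000
3 3/2 2231/2500
4 2 1717/2000
5 5/2 8407/10000
6 3 2047/2500
DF(0.5y) = 1909/2000 ≈ 0.954500

step 1 [0.5y] swap r/2=91/1909: DF=(1 − 91/1909·(0))/(1+91/1909) = 1909/2000 ≈ 0.954500
step 2 [1y] bond c/2=1/40: DF=(197493/200000 − 1/40·(0.954500))/(1+1/40) = 9401/10000 ≈ 0.940100
step 3 [1.5y] swap r/2=538/13935: DF=(1 − 538/13935·(0.954500+0.940100))/(1+538/13935) = 2231/2500 ≈ 0.892400
step 4 [2y] zero: DF = P = 1717/2000 ≈ 0.858500
step 5 [2.5y] bond c/2=1/40: DF=(190571/200000 − 1/40·(0.954500+0.940100+0.892400+0.858500))/(1+1/40) = 8407/10000 ≈ 0.840700
step 6 [3y] swap r/2=906/26525: DF=(1 − 906/26525·(0.954500+0.940100+0.892400+0.858500+0.840700))/(1+906/26525) = 2047/2500 ≈ 0.818800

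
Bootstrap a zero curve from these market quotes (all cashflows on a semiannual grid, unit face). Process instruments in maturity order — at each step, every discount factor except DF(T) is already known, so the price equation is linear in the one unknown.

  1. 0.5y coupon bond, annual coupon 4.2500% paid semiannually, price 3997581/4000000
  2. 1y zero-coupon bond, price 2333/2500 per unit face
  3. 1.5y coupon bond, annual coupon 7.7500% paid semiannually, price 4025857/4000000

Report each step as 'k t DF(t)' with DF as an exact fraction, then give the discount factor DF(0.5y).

1 1/2 4893/5000
2 1 2333/2500
3 3/2 561/625
DF(0.5y) = 4893/5000 ≈ 0.978600

step 1 [0.5y] bond c/2=17/800: DF=(3997581/4000000 − 17/800·(0))/(1+17/800) = 4893/5000 ≈ 0.978600
step 2 [1y] zero: DF = P = 2333/2500 ≈ 0.933200
step 3 [1.5y] bond c/2=31/800: DF=(4025857/4000000 − 31/800·(0.978600+0.933200))/(1+31/800) = 561/625 ≈ 0.897600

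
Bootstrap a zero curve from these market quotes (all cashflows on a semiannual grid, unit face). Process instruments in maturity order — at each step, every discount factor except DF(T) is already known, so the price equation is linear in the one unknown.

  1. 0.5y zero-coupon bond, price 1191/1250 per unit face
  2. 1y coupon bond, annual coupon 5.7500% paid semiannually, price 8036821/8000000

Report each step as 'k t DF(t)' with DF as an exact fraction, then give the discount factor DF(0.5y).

1 1/2 1191/1250
2 1 9499/10000
DF(0.5y) = 1191/1250 ≈ 0.952800

step 1 [0.5y] zero: DF = P = 1191/1250 ≈ 0.952800
step 2 [1y] bond c/2=23/800: DF=(8036821/8000000 − 23/800·(0.952800))/(1+23/800) = 9499/10000 ≈ 0.949900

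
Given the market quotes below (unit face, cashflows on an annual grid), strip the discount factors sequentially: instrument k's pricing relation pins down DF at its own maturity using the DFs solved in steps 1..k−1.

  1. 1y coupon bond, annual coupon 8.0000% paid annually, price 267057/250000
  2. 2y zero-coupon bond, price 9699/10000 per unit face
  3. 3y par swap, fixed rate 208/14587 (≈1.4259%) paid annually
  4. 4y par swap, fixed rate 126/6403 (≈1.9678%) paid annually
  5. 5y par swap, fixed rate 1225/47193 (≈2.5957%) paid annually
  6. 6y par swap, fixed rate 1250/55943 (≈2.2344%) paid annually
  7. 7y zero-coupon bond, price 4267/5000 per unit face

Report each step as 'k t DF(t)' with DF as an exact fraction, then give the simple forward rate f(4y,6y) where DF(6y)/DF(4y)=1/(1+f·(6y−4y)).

1 1 9891/10000
2 2 9699/10000
3 3 599/625
4 4 2311/2500
5 5 351/400
6 6 7/8
7 7 4267/5000
f(4y,6y) = ((2311/2500)/(7/8) − 1)/(2) = 247/8750 ≈ 2.8229%

step 1 [1y] bond c/1=2/25: DF=(267057/250000 − 2/25·(0))/(1+2/25) = 9891/10000 ≈ 0.989100
step 2 [2y] zero: DF = P = 9699/10000 ≈ 0.969900
step 3 [3y] swap r/1=208/14587: DF=(1 − 208/14587·(0.989100+0.969900))/(1+208/14587) = 599/625 ≈ 0.958400
step 4 [4y] swap r/1=126/6403: DF=(1 − 126/6403·(0.989100+0.969900+0.958400))/(1+126/6403) = 2311/2500 ≈ 0.924400
step 5 [5y] swap r/1=1225/47193: DF=(1 − 1225/47193·(0.989100+0.969900+0.958400+0.924400))/(1+1225/47193) = 351/400 ≈ 0.877500
step 6 [6y] swap r/1=1250/55943: DF=(1 − 1250/55943·(0.989100+0.969900+0.958400+0.924400+0.877500))/(1+1250/55943) = 7/8 ≈ 0.875000
step 7 [7y] zero: DF = P = 4267/5000 ≈ 0.853400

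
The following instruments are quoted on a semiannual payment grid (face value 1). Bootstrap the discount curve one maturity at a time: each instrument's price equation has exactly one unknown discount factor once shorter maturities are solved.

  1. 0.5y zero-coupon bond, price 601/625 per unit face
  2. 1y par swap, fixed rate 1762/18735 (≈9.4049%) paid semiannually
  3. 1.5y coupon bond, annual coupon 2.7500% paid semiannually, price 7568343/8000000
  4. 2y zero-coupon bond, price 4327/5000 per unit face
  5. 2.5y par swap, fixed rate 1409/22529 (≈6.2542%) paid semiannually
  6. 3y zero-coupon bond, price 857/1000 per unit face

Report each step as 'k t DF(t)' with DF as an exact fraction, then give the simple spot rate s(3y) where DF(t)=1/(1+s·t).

step 1 [0.5y] zero: DF = P = 601/625 ≈ 0.961600
step 2 [1y] swap r/2=881/18735: DF=(1 − 881/18735·(0.961600))/(1+881/18735) = 9119/10000 ≈ 0.911900
step 3 [1.5y] bond c/2=11/800: DF=(7568343/8000000 − 11/800·(0.961600+0.911900))/(1+11/800) = 4539/5000 ≈ 0.907800
step 4 [2y] zero: DF = P = 4327/5000 ≈ 0.865400
step 5 [2.5y] swap r/2=1409/45058: DF=(1 − 1409/45058·(0.961600+0.911900+0.907800+0.865400))/(1+1409/45058) = 8591/10000 ≈ 0.859100
step 6 [3y] zero: DF = P = 857/1000 ≈ 0.857000

1 1/2 601/625
2 1 9119/10000
3 3/2 4539/5000
4 2 4327/5000
5 5/2 8591/10000
6 3 857/1000
s(3y) = (1/(857/1000) − 1)/(3) = 143/2571 ≈ 5.5620%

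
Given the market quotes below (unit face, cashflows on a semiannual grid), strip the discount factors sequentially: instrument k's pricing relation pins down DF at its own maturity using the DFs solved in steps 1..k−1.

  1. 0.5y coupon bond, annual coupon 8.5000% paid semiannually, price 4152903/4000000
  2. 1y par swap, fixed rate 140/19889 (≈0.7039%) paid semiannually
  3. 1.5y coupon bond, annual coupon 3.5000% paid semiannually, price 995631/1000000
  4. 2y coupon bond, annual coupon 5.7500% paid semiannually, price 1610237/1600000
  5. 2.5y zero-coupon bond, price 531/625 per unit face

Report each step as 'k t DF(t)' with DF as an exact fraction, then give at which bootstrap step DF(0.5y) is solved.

1 1/2 9959/10000
2 1 993/1000
3 3/2 9443/10000
4 2 8963/10000
5 5/2 531/625
DF(0.5y) is solved at step 1

step 1 [0.5y] bond c/2=17/400: DF=(4152903/4000000 − 17/400·(0))/(1+17/400) = 9959/10000 ≈ 0.995900
step 2 [1y] swap r/2=70/19889: DF=(1 − 70/19889·(0.995900))/(1+70/19889) = 993/1000 ≈ 0.993000
step 3 [1.5y] bond c/2=7/400: DF=(995631/1000000 − 7/400·(0.995900+0.993000))/(1+7/400) = 9443/10000 ≈ 0.944300
step 4 [2y] bond c/2=23/800: DF=(1610237/1600000 − 23/800·(0.995900+0.993000+0.944300))/(1+23/800) = 8963/10000 ≈ 0.896300
step 5 [2.5y] zero: DF = P = 531/625 ≈ 0.849600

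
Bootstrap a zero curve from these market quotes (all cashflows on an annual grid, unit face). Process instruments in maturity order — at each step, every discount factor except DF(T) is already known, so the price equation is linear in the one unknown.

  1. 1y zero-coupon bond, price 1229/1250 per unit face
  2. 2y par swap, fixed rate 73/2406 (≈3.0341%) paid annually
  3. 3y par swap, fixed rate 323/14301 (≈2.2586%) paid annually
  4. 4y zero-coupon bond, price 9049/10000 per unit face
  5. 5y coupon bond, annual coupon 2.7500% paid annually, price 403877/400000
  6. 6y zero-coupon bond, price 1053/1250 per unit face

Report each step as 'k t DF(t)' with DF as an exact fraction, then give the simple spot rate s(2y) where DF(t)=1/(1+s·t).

1 1 1229/1250
2 2 1177/1250
3 3 4677/5000
4 4 9049/10000
5 5 8819/10000
6 6 1053/1250
s(2y) = (1/(1177/1250) − 1)/(2) = 73/2354 ≈ 3.1011%

step 1 [1y] zero: DF = P = 1229/1250 ≈ 0.983200
step 2 [2y] swap r/1=73/2406: DF=(1 − 73/2406·(0.983200))/(1+73/2406) = 1177/1250 ≈ 0.941600
step 3 [3y] swap r/1=323/14301: DF=(1 − 323/14301·(0.983200+0.941600))/(1+323/14301) = 4677/5000 ≈ 0.935400
step 4 [4y] zero: DF = P = 9049/10000 ≈ 0.904900
step 5 [5y] bond c/1=11/400: DF=(403877/400000 − 11/400·(0.983200+0.941600+0.935400+0.904900))/(1+11/400) = 8819/10000 ≈ 0.881900
step 6 [6y] zero: DF = P = 1053/1250 ≈ 0.842400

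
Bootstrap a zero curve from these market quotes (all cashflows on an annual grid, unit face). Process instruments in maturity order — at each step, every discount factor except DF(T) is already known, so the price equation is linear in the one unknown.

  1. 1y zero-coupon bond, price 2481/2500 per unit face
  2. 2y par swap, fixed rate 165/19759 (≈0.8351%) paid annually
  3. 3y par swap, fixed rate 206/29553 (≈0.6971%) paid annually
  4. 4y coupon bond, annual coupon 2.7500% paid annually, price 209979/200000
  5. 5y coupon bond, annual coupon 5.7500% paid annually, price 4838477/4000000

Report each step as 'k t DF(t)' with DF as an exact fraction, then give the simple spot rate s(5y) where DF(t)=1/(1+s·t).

1 1 2481/2500
2 2 1967/2000
3 3 4897/5000
4 4 9427/10000
5 5 9319/10000
s(5y) = (1/(9319/10000) − 1)/(5) = 681/46595 ≈ 1.4615%

step 1 [1y] zero: DF = P = 2481/2500 ≈ 0.992400
step 2 [2y] swap r/1=165/19759: DF=(1 − 165/19759·(0.992400))/(1+165/19759) = 1967/2000 ≈ 0.983500
step 3 [3y] swap r/1=206/29553: DF=(1 − 206/29553·(0.992400+0.983500))/(1+206/29553) = 4897/5000 ≈ 0.979400
step 4 [4y] bond c/1=11/400: DF=(209979/200000 − 11/400·(0.992400+0.983500+0.979400))/(1+11/400) = 9427/10000 ≈ 0.942700
step 5 [5y] bond c/1=23/400: DF=(4838477/4000000 − 23/400·(0.992400+0.983500+0.979400+0.942700))/(1+23/400) = 9319/10000 ≈ 0.931900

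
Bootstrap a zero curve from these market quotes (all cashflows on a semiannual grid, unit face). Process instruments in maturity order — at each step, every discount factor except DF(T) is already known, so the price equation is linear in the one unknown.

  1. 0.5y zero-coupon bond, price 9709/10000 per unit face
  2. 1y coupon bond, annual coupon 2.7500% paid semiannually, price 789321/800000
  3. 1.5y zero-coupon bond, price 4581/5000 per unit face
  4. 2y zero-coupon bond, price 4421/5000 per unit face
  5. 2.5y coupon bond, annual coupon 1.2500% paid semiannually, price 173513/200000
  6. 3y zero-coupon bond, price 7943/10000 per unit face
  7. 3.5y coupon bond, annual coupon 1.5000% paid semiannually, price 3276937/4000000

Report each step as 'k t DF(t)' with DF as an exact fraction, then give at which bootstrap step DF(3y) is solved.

1 1/2 9709/10000
2 1 9601/10000
3 3/2 4581/5000
4 2 4421/5000
5 5/2 839/1000
6 3 7943/10000
7 7/2 1933/2500
DF(3y) is solved at step 6

step 1 [0.5y] zero: DF = P = 9709/10000 ≈ 0.970900
step 2 [1y] bond c/2=11/800: DF=(789321/800000 − 11/800·(0.970900))/(1+11/800) = 9601/10000 ≈ 0.960100
step 3 [1.5y] zero: DF = P = 4581/5000 ≈ 0.916200
step 4 [2y] zero: DF = P = 4421/5000 ≈ 0.884200
step 5 [2.5y] bond c/2=1/160: DF=(173513/200000 − 1/160·(0.970900+0.960100+0.916200+0.884200))/(1+1/160) = 839/1000 ≈ 0.839000
step 6 [3y] zero: DF = P = 7943/10000 ≈ 0.794300
step 7 [3.5y] bond c/2=3/400: DF=(3276937/4000000 − 3/400·(0.970900+0.960100+0.916200+0.884200+0.839000+0.794300))/(1+3/400) = 1933/2500 ≈ 0.773200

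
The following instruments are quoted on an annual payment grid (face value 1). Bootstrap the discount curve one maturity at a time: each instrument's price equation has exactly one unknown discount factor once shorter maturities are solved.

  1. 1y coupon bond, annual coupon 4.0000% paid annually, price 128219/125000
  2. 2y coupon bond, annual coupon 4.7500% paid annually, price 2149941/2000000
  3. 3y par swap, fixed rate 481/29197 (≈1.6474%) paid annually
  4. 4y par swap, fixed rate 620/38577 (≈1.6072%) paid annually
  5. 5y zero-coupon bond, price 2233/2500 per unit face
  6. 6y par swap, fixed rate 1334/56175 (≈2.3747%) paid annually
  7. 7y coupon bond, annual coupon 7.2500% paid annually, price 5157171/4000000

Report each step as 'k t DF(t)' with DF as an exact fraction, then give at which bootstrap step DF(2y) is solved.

step 1 [1y] bond c/1=1/25: DF=(128219/125000 − 1/25·(0))/(1+1/25) = 9863/10000 ≈ 0.986300
step 2 [2y] bond c/1=19/400: DF=(2149941/2000000 − 19/400·(0.986300))/(1+19/400) = 1963/2000 ≈ 0.981500
step 3 [3y] swap r/1=481/29197: DF=(1 − 481/29197·(0.986300+0.981500))/(1+481/29197) = 9519/10000 ≈ 0.951900
step 4 [4y] swap r/1=620/38577: DF=(1 − 620/38577·(0.986300+0.981500+0.951900))/(1+620/38577) = 469/500 ≈ 0.938000
step 5 [5y] zero: DF = P = 2233/2500 ≈ 0.893200
step 6 [6y] swap r/1=1334/56175: DF=(1 − 1334/56175·(0.986300+0.981500+0.951900+0.938000+0.893200))/(1+1334/56175) = 4333/5000 ≈ 0.866600
step 7 [7y] bond c/1=29/400: DF=(5157171/4000000 − 29/400·(0.986300+0.981500+0.951900+0.938000+0.893200+0.866600))/(1+29/400) = 514/625 ≈ 0.822400

1 1 9863/10000
2 2 1963/2000
3 3 9519/10000
4 4 469/500
5 5 2233/2500
6 6 4333/5000
7 7 514/625
DF(2y) is solved at step 2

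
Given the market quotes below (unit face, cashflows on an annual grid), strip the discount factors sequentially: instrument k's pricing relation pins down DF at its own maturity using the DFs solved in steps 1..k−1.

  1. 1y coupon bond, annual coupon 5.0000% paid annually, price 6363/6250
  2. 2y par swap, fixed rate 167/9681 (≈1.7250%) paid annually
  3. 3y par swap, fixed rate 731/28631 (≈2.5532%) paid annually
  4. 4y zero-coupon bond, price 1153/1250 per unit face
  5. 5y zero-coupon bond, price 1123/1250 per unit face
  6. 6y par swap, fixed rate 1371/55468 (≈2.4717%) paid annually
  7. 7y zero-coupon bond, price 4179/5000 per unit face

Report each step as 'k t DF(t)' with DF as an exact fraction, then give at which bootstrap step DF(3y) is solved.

1 1 606/625
2 2 4833/5000
3 3 9269/10000
4 4 1153/1250
5 5 1123/1250
6 6 8629/10000
7 7 4179/5000
DF(3y) is solved at step 3

step 1 [1y] bond c/1=1/20: DF=(6363/6250 − 1/20·(0))/(1+1/20) = 606/625 ≈ 0.969600
step 2 [2y] swap r/1=167/9681: DF=(1 − 167/9681·(0.969600))/(1+167/9681) = 4833/5000 ≈ 0.966600
step 3 [3y] swap r/1=731/28631: DF=(1 − 731/28631·(0.969600+0.966600))/(1+731/28631) = 9269/10000 ≈ 0.926900
step 4 [4y] zero: DF = P = 1153/1250 ≈ 0.922400
step 5 [5y] zero: DF = P = 1123/1250 ≈ 0.898400
step 6 [6y] swap r/1=1371/55468: DF=(1 − 1371/55468·(0.969600+0.966600+0.926900+0.922400+0.898400))/(1+1371/55468) = 8629/10000 ≈ 0.862900
step 7 [7y] zero: DF = P = 4179/5000 ≈ 0.835800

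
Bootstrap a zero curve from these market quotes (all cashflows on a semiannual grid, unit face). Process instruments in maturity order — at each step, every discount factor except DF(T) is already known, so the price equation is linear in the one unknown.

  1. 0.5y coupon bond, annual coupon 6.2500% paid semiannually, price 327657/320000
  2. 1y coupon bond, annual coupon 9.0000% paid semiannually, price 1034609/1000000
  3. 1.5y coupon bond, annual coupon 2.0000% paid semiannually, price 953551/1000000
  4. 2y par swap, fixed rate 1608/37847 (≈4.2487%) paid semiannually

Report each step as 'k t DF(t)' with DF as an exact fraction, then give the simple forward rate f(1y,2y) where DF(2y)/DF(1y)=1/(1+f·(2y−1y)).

step 1 [0.5y] bond c/2=1/32: DF=(327657/320000 − 1/32·(0))/(1+1/32) = 9929/10000 ≈ 0.992900
step 2 [1y] bond c/2=9/200: DF=(1034609/1000000 − 9/200·(0.992900))/(1+9/200) = 9473/10000 ≈ 0.947300
step 3 [1.5y] bond c/2=1/100: DF=(953551/1000000 − 1/100·(0.992900+0.947300))/(1+1/100) = 9249/10000 ≈ 0.924900
step 4 [2y] swap r/2=804/37847: DF=(1 − 804/37847·(0.992900+0.947300+0.924900))/(1+804/37847) = 2299/2500 ≈ 0.919600

1 1/2 9929/10000
2 1 9473/10000
3 3/2 9249/10000
4 2 2299/2500
f(1y,2y) = ((9473/10000)/(2299/2500) − 1)/(1) = 277/9196 ≈ 3.0122%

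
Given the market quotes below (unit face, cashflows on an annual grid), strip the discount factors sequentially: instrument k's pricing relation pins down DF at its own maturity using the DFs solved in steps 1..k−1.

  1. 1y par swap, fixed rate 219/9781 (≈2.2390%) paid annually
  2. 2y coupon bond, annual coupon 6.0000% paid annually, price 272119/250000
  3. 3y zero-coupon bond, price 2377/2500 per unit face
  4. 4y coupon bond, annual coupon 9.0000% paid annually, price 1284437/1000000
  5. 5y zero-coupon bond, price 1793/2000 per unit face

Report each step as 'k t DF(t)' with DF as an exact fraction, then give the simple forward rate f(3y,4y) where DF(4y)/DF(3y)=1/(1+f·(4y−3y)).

1 1 9781/10000
2 2 1943/2000
3 3 2377/2500
4 4 9389/10000
5 5 1793/2000
f(3y,4y) = ((2377/2500)/(9389/10000) − 1)/(1) = 119/9389 ≈ 1.2674%

step 1 [1y] swap r/1=219/9781: DF=(1 − 219/9781·(0))/(1+219/9781) = 9781/10000 ≈ 0.978100
step 2 [2y] bond c/1=3/50: DF=(272119/250000 − 3/50·(0.978100))/(1+3/50) = 1943/2000 ≈ 0.971500
step 3 [3y] zero: DF = P = 2377/2500 ≈ 0.950800
step 4 [4y] bond c/1=9/100: DF=(1284437/1000000 − 9/100·(0.978100+0.971500+0.950800))/(1+9/100) = 9389/10000 ≈ 0.938900
step 5 [5y] zero: DF = P = 1793/2000 ≈ 0.896500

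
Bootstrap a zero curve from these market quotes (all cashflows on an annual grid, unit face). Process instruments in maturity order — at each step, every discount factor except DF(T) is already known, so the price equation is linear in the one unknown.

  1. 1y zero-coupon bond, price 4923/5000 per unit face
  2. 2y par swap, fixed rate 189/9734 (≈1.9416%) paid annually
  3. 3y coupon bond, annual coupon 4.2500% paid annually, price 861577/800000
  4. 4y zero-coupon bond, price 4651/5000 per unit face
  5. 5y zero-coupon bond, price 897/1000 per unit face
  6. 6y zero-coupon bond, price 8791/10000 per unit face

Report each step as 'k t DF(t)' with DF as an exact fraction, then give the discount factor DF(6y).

step 1 [1y] zero: DF = P = 4923/5000 ≈ 0.984600
step 2 [2y] swap r/1=189/9734: DF=(1 − 189/9734·(0.984600))/(1+189/9734) = 4811/5000 ≈ 0.962200
step 3 [3y] bond c/1=17/400: DF=(861577/800000 − 17/400·(0.984600+0.962200))/(1+17/400) = 9537/10000 ≈ 0.953700
step 4 [4y] zero: DF = P = 4651/5000 ≈ 0.930200
step 5 [5y] zero: DF = P = 897/1000 ≈ 0.897000
step 6 [6y] zero: DF = P = 8791/10000 ≈ 0.879100

1 1 4923/5000
2 2 4811/5000
3 3 9537/10000
4 4 4651/5000
5 5 897/1000
6 6 8791/10000
DF(6y) = 8791/10000 ≈ 0.879100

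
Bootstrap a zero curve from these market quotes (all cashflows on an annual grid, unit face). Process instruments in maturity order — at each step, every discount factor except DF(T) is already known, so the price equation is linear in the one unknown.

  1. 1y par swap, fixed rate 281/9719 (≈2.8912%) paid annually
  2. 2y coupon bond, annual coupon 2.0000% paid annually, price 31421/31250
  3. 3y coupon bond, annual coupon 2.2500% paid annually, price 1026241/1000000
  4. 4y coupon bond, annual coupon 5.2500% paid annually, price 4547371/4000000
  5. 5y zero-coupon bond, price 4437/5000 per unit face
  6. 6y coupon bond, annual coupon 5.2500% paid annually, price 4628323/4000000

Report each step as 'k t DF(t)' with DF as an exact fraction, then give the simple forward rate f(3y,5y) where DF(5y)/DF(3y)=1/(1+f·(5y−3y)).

step 1 [1y] swap r/1=281/9719: DF=(1 − 281/9719·(0))/(1+281/9719) = 9719/10000 ≈ 0.971900
step 2 [2y] bond c/1=1/50: DF=(31421/31250 − 1/50·(0.971900))/(1+1/50) = 9667/10000 ≈ 0.966700
step 3 [3y] bond c/1=9/400: DF=(1026241/1000000 − 9/400·(0.971900+0.966700))/(1+9/400) = 961/1000 ≈ 0.961000
step 4 [4y] bond c/1=21/400: DF=(4547371/4000000 − 21/400·(0.971900+0.966700+0.961000))/(1+21/400) = 1871/2000 ≈ 0.935500
step 5 [5y] zero: DF = P = 4437/5000 ≈ 0.887400
step 6 [6y] bond c/1=21/400: DF=(4628323/4000000 − 21/400·(0.971900+0.966700+0.961000+0.935500+0.887400))/(1+21/400) = 4319/5000 ≈ 0.863800

1 1 9719/10000
2 2 9667/10000
3 3 961/1000
4 4 1871/2000
5 5 4437/5000
6 6 4319/5000
f(3y,5y) = ((961/1000)/(4437/5000) − 1)/(2) = 184/4437 ≈ 4.1469%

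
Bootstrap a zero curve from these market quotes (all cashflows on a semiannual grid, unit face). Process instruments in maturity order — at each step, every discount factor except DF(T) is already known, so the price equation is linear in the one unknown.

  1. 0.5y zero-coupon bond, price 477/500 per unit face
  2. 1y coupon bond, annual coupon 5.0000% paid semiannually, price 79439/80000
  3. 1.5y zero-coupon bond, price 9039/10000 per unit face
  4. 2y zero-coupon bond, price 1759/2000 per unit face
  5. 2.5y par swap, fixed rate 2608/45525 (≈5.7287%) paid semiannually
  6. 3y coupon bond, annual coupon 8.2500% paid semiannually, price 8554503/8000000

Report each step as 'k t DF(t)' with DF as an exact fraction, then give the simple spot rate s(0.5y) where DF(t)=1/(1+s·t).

1 1/2 477/500
2 1 1891/2000
3 3/2 9039/10000
4 2 1759/2000
5 5/2 1087/1250
6 3 4233/5000
s(0.5y) = (1/(477/500) − 1)/(1/2) = 46/477 ≈ 9.6436%

step 1 [0.5y] zero: DF = P = 477/500 ≈ 0.954000
step 2 [1y] bond c/2=1/40: DF=(79439/80000 − 1/40·(0.954000))/(1+1/40) = 1891/2000 ≈ 0.945500
step 3 [1.5y] zero: DF = P = 9039/10000 ≈ 0.903900
step 4 [2y] zero: DF = P = 1759/2000 ≈ 0.879500
step 5 [2.5y] swap r/2=1304/45525: DF=(1 − 1304/45525·(0.954000+0.945500+0.903900+0.879500))/(1+1304/45525) = 1087/1250 ≈ 0.869600
step 6 [3y] bond c/2=33/800: DF=(8554503/8000000 − 33/800·(0.954000+0.945500+0.903900+0.879500+0.869600))/(1+33/800) = 4233/5000 ≈ 0.846600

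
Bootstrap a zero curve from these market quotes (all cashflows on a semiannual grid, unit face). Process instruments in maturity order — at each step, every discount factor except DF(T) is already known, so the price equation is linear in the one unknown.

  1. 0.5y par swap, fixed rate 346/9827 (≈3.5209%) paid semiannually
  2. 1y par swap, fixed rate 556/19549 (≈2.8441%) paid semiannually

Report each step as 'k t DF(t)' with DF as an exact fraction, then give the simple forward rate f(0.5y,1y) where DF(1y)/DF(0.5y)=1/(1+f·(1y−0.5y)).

1 1/2 9827/10000
2 1 4861/5000
f(0.5y,1y) = ((9827/10000)/(4861/5000) − 1)/(1/2) = 105/4861 ≈ 2.1600%

step 1 [0.5y] swap r/2=173/9827: DF=(1 − 173/9827·(0))/(1+173/9827) = 9827/10000 ≈ 0.982700
step 2 [1y] swap r/2=278/19549: DF=(1 − 278/19549·(0.982700))/(1+278/19549) = 4861/5000 ≈ 0.972200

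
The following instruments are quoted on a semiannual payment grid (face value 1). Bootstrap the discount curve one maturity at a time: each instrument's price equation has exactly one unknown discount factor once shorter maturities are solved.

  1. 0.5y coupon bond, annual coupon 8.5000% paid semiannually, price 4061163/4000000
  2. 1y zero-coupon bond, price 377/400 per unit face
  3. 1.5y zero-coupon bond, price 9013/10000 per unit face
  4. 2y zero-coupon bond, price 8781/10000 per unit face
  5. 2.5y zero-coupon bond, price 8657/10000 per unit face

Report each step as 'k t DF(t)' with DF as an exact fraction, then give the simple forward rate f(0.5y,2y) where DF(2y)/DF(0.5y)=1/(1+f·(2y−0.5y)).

step 1 [0.5y] bond c/2=17/400: DF=(4061163/4000000 − 17/400·(0))/(1+17/400) = 9739/10000 ≈ 0.973900
step 2 [1y] zero: DF = P = 377/400 ≈ 0.942500
step 3 [1.5y] zero: DF = P = 9013/10000 ≈ 0.901300
step 4 [2y] zero: DF = P = 8781/10000 ≈ 0.878100
step 5 [2.5y] zero: DF = P = 8657/10000 ≈ 0.865700

1 1/2 9739/10000
2 1 377/400
3 3/2 9013/10000
4 2 8781/10000
5 5/2 8657/10000
f(0.5y,2y) = ((9739/10000)/(8781/10000) − 1)/(3/2) = 1916/26343 ≈ 7.2733%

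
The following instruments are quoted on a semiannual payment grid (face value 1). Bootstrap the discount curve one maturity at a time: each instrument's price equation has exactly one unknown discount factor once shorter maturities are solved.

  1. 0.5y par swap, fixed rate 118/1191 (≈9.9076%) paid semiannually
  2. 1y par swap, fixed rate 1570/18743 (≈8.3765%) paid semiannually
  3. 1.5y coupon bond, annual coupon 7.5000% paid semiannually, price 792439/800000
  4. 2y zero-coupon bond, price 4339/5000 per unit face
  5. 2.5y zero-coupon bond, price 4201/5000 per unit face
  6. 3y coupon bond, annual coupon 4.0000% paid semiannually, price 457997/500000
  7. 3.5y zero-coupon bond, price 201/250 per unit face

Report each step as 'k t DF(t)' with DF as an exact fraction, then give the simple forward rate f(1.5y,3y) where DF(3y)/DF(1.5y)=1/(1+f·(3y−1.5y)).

1 1/2 1191/1250
2 1 1843/2000
3 3/2 887/1000
4 2 4339/5000
5 5/2 4201/5000
6 3 1013/1250
7 7/2 201/250
f(1.5y,3y) = ((887/1000)/(1013/1250) − 1)/(3/2) = 383/6078 ≈ 6.3014%

step 1 [0.5y] swap r/2=59/1191: DF=(1 − 59/1191·(0))/(1+59/1191) = 1191/1250 ≈ 0.952800
step 2 [1y] swap r/2=785/18743: DF=(1 − 785/18743·(0.952800))/(1+785/18743) = 1843/2000 ≈ 0.921500
step 3 [1.5y] bond c/2=3/80: DF=(792439/800000 − 3/80·(0.952800+0.921500))/(1+3/80) = 887/1000 ≈ 0.887000
step 4 [2y] zero: DF = P = 4339/5000 ≈ 0.867800
step 5 [2.5y] zero: DF = P = 4201/5000 ≈ 0.840200
step 6 [3y] bond c/2=1/50: DF=(457997/500000 − 1/50·(0.952800+0.921500+0.887000+0.867800+0.840200))/(1+1/50) = 1013/1250 ≈ 0.810400
step 7 [3.5y] zero: DF = P = 201/250 ≈ 0.804000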